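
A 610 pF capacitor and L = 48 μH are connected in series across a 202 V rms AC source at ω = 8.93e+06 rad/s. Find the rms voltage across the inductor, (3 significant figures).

X_L = ωL = 429 Ω
X_C = 1/(ωC) = 184 Ω
Net reactance X = X_L − X_C = 245 Ω
Z = j245 Ω
|Z| = √(0² + 245²) = 245 Ω
I = V/|Z| = 824 mA
V_L = I·|Z_L| = 0.824 × 429 = 353 V

353 V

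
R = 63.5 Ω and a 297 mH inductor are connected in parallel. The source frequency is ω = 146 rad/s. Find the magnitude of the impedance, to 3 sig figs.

35.8 Ω

X_L = ωL = 43.4 Ω
Parallel: admittances add. Y = 1/R + 1/(jωL)
Y = (0.0157 − j0.0231) S
|Y| = 0.0279 S → |Z| = 1/|Y| = 35.8 Ω, ∠Z = −∠Y = 55.7°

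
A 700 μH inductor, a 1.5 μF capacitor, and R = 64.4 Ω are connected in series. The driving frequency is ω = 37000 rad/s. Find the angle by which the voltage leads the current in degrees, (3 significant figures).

6.98°

X_L = ωL = 25.9 Ω
X_C = 1/(ωC) = 18.0 Ω
Net reactance X = X_L − X_C = 7.88 Ω
Z = 64.4 + j7.88 Ω
|Z| = √(64.4² + 7.88²) = 64.9 Ω
∠Z = arctan(7.88/64.4) = 6.98°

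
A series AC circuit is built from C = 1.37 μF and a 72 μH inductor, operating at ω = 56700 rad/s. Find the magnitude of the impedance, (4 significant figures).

8.791 Ω

X_L = ωL = 4.082 Ω
X_C = 1/(ωC) = 12.87 Ω
Net reactance X = X_L − X_C = -8.791 Ω
Z = − j8.791 Ω
|Z| = √(0² + 8.791²) = 8.791 Ω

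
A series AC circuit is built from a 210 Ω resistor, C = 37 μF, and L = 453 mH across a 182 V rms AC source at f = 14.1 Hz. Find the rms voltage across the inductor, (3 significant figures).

21.6 V

ω = 2πf = 88.59 rad/s
X_L = ωL = 40.1 Ω
X_C = 1/(ωC) = 305 Ω
Net reactance X = X_L − X_C = -265 Ω
Z = 210 − j265 Ω
|Z| = √(210² + 265²) = 338 Ω
I = V/|Z| = 538 mA
V_L = I·|Z_L| = 0.538 × 40.1 = 21.6 V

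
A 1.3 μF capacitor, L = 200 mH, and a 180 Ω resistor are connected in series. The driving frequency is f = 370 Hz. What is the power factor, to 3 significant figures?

0.802

ω = 2πf = 2325 rad/s
X_L = ωL = 465 Ω
X_C = 1/(ωC) = 331 Ω
Net reactance X = X_L − X_C = 134 Ω
Z = 180 + j134 Ω
|Z| = √(180² + 134²) = 224 Ω
∠Z = arctan(134/180) = 36.7°
cos φ = cos(36.7°) = 0.802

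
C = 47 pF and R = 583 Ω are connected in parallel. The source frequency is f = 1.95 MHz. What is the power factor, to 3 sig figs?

0.948

ω = 2πf = 1.225e+07 rad/s
X_C = 1/(ωC) = 1740 Ω
Parallel: admittances add. Y = 1/R + jωC
Y = (0.00172 + j0.000576) S
|Y| = 0.00181 S → |Z| = 1/|Y| = 553 Ω, ∠Z = −∠Y = -18.6°
cos φ = cos(-18.6°) = 0.948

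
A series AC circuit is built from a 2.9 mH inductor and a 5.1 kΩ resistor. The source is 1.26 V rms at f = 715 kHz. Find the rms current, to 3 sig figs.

90.1 μA

ω = 2πf = 4.492e+06 rad/s
X_L = ωL = 13000 Ω
Z = 5100 + j13000 Ω
|Z| = √(5100² + 13000²) = 14000 Ω
I = V/|Z| = 1.26/14000 = 90.1 μA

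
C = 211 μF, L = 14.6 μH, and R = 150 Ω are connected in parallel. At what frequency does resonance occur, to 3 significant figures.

2.87 kHz

ω₀ = 1/√(LC) = 1/√(1.46e-05 × 0.000211) = 18020 rad/s
f₀ = ω₀/(2π) = 2.87 kHz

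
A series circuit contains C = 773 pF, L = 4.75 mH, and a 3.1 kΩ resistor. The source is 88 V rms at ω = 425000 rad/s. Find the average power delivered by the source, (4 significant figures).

X_L = ωL = 2019 Ω
X_C = 1/(ωC) = 3044 Ω
Net reactance X = X_L − X_C = -1025 Ω
Z = 3100 − j1025 Ω
|Z| = √(3100² + 1025²) = 3265 Ω
∠Z = arctan(-1025/3100) = -18.30°
I = V/|Z| = 26.95 mA
P = VI cos φ = 88 × 0.02695 × cos(-18.30°) = 2.252 W

2.252 W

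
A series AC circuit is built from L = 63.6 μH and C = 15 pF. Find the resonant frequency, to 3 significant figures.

ω₀ = 1/√(LC) = 1/√(6.36e-05 × 1.5e-11) = 3.238e+07 rad/s
f₀ = ω₀/(2π) = 5.15 MHz

5.15 MHz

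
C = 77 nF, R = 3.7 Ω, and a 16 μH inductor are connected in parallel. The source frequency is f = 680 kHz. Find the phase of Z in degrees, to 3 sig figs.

-49.3°

ω = 2πf = 4.273e+06 rad/s
X_L = ωL = 68.4 Ω
X_C = 1/(ωC) = 3.04 Ω
Parallel: admittances add. Y = 1/R + 1/(jωL) + jωC
Y = (0.270 + j0.314) S
|Y| = 0.415 S → |Z| = 1/|Y| = 2.41 Ω, ∠Z = −∠Y = -49.3°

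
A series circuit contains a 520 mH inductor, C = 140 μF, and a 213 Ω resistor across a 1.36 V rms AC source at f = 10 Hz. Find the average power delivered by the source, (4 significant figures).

ω = 2πf = 62.83 rad/s
X_L = ωL = 32.67 Ω
X_C = 1/(ωC) = 113.7 Ω
Net reactance X = X_L − X_C = -81.01 Ω
Z = 213.0 − j81.01 Ω
|Z| = √(213.0² + 81.01²) = 227.9 Ω
∠Z = arctan(-81.01/213.0) = -20.82°
I = V/|Z| = 5.968 mA
P = VI cos φ = 1.36 × 0.005968 × cos(-20.82°) = 7.586 mW

7.586 mW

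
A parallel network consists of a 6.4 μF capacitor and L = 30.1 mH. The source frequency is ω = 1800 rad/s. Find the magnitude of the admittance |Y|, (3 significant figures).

X_L = ωL = 54.2 Ω
X_C = 1/(ωC) = 86.8 Ω
Parallel: admittances add. Y = 1/(jωL) + jωC
Y = (0 − j0.00694) S
|Y| = 0.00694 S → |Z| = 1/|Y| = 144 Ω, ∠Z = −∠Y = 90.0°

6.94 mS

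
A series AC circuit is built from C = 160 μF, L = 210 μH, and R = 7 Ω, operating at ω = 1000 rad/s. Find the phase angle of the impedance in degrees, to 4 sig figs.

X_L = ωL = 0.2100 Ω
X_C = 1/(ωC) = 6.250 Ω
Net reactance X = X_L − X_C = -6.040 Ω
Z = 7.000 − j6.040 Ω
|Z| = √(7.000² + 6.040²) = 9.246 Ω
∠Z = arctan(-6.040/7.000) = -40.79°

-40.79°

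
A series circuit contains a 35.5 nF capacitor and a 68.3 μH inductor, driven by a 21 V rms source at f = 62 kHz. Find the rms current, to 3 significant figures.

459 mA

ω = 2πf = 389600 rad/s
X_L = ωL = 26.6 Ω
X_C = 1/(ωC) = 72.3 Ω
Net reactance X = X_L − X_C = -45.7 Ω
Z = − j45.7 Ω
|Z| = √(0² + 45.7²) = 45.7 Ω
I = V/|Z| = 21/45.7 = 459 mA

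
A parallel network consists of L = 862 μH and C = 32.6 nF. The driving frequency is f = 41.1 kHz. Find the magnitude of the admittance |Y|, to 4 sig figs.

3.926 mS

ω = 2πf = 258200 rad/s
X_L = ωL = 222.6 Ω
X_C = 1/(ωC) = 118.8 Ω
Parallel: admittances add. Y = 1/(jωL) + jωC
Y = (0 + j0.003926) S
|Y| = 0.003926 S → |Z| = 1/|Y| = 254.7 Ω, ∠Z = −∠Y = -90.00°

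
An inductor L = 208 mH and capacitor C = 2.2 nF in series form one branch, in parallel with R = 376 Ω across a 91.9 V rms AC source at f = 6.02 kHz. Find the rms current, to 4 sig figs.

ω = 2πf = 37820 rad/s
X_L = ωL = 7868 Ω
X_C = 1/(ωC) = 12020 Ω
Branch 1: Z₁ = R = 376.0 Ω
Branch 2 (series LC): Z₂ = j(X_L − X_C) = −j4150 Ω
Parallel: Z = Z₁Z₂/(Z₁+Z₂), |Z| = 374.5 Ω, ∠Z = -5.178°
I = V/|Z| = 91.9/374.5 = 245.4 mA

245.4 mA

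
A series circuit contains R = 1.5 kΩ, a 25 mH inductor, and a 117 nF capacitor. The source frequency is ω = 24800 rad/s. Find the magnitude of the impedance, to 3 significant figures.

1530 Ω

X_L = ωL = 620 Ω
X_C = 1/(ωC) = 345 Ω
Net reactance X = X_L − X_C = 275 Ω
Z = 1500 + j275 Ω
|Z| = √(1500² + 275²) = 1530 Ω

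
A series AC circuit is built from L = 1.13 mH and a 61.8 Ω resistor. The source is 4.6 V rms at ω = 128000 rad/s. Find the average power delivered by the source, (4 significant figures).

X_L = ωL = 144.6 Ω
Z = 61.80 + j144.6 Ω
|Z| = √(61.80² + 144.6²) = 157.3 Ω
∠Z = arctan(144.6/61.80) = 66.86°
I = V/|Z| = 29.25 mA
P = VI cos φ = 4.6 × 0.02925 × cos(66.86°) = 52.86 mW

52.86 mW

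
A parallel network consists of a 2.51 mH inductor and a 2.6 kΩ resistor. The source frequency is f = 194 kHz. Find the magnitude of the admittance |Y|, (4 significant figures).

504.7 μS

ω = 2πf = 1.219e+06 rad/s
X_L = ωL = 3060 Ω
Parallel: admittances add. Y = 1/R + 1/(jωL)
Y = (0.0003846 − j0.0003268) S
|Y| = 0.0005047 S → |Z| = 1/|Y| = 1981 Ω, ∠Z = −∠Y = 40.36°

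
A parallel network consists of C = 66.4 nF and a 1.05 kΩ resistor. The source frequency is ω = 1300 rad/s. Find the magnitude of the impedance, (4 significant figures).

1046 Ω

X_C = 1/(ωC) = 11580 Ω
Parallel: admittances add. Y = 1/R + jωC
Y = (0.0009524 + j8.632e-05) S
|Y| = 0.0009563 S → |Z| = 1/|Y| = 1046 Ω, ∠Z = −∠Y = -5.179°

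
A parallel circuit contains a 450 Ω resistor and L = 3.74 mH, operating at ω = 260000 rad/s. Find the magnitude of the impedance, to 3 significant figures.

408 Ω

X_L = ωL = 972 Ω
Parallel: admittances add. Y = 1/R + 1/(jωL)
Y = (0.00222 − j0.00103) S
|Y| = 0.00245 S → |Z| = 1/|Y| = 408 Ω, ∠Z = −∠Y = 24.8°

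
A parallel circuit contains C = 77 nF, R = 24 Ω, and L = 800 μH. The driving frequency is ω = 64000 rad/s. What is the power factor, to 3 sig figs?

X_L = ωL = 51.2 Ω
X_C = 1/(ωC) = 203 Ω
Parallel: admittances add. Y = 1/R + 1/(jωL) + jωC
Y = (0.0417 − j0.0146) S
|Y| = 0.0442 S → |Z| = 1/|Y| = 22.6 Ω, ∠Z = −∠Y = 19.3°
cos φ = cos(19.3°) = 0.944

0.944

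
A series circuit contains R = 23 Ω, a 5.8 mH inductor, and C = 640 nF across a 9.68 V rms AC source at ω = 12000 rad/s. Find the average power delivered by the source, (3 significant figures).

X_L = ωL = 69.6 Ω
X_C = 1/(ωC) = 130 Ω
Net reactance X = X_L − X_C = -60.6 Ω
Z = 23.0 − j60.6 Ω
|Z| = √(23.0² + 60.6²) = 64.8 Ω
∠Z = arctan(-60.6/23.0) = -69.2°
I = V/|Z| = 149 mA
P = VI cos φ = 9.68 × 0.149 × cos(-69.2°) = 513 mW

513 mW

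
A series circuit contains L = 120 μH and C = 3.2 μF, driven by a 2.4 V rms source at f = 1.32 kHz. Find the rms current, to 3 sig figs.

65.4 mA

ω = 2πf = 8294 rad/s
X_L = ωL = 0.995 Ω
X_C = 1/(ωC) = 37.7 Ω
Net reactance X = X_L − X_C = -36.7 Ω
Z = − j36.7 Ω
|Z| = √(0² + 36.7²) = 36.7 Ω
I = V/|Z| = 2.4/36.7 = 65.4 mA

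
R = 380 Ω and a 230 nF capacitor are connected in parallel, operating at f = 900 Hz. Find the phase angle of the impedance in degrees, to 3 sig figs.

ω = 2πf = 5655 rad/s
X_C = 1/(ωC) = 769 Ω
Parallel: admittances add. Y = 1/R + jωC
Y = (0.00263 + j0.00130) S
|Y| = 0.00294 S → |Z| = 1/|Y| = 341 Ω, ∠Z = −∠Y = -26.3°

-26.3°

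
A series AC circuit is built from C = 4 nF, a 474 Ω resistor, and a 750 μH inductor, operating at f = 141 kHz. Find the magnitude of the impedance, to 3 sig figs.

609 Ω

ω = 2πf = 885900 rad/s
X_L = ωL = 664 Ω
X_C = 1/(ωC) = 282 Ω
Net reactance X = X_L − X_C = 382 Ω
Z = 474 + j382 Ω
|Z| = √(474² + 382²) = 609 Ω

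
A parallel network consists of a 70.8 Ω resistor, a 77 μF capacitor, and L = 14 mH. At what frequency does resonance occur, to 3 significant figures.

ω₀ = 1/√(LC) = 1/√(0.014 × 7.7e-05) = 963.1 rad/s
f₀ = ω₀/(2π) = 153 Hz

153 Hz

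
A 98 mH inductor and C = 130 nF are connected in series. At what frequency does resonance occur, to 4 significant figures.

1.410 kHz

ω₀ = 1/√(LC) = 1/√(0.098 × 1.3e-07) = 8860 rad/s
f₀ = ω₀/(2π) = 1.410 kHz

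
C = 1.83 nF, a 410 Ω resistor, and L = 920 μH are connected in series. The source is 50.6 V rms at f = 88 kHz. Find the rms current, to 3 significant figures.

80.2 mA

ω = 2πf = 552900 rad/s
X_L = ωL = 509 Ω
X_C = 1/(ωC) = 988 Ω
Net reactance X = X_L − X_C = -480 Ω
Z = 410 − j480 Ω
|Z| = √(410² + 480²) = 631 Ω
I = V/|Z| = 50.6/631 = 80.2 mA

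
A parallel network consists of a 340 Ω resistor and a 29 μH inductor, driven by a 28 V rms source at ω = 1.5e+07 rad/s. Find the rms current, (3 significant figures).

X_L = ωL = 435 Ω
Parallel: admittances add. Y = 1/R + 1/(jωL)
Y = (0.00294 − j0.00230) S
|Y| = 0.00373 S → |Z| = 1/|Y| = 268 Ω, ∠Z = −∠Y = 38.0°
I = V/|Z| = 28/268 = 105 mA

105 mA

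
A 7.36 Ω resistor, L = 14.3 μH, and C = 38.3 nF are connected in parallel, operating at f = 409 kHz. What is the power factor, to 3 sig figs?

0.886

ω = 2πf = 2.57e+06 rad/s
X_L = ωL = 36.7 Ω
X_C = 1/(ωC) = 10.2 Ω
Parallel: admittances add. Y = 1/R + 1/(jωL) + jωC
Y = (0.136 + j0.0712) S
|Y| = 0.153 S → |Z| = 1/|Y| = 6.52 Ω, ∠Z = −∠Y = -27.7°
cos φ = cos(-27.7°) = 0.886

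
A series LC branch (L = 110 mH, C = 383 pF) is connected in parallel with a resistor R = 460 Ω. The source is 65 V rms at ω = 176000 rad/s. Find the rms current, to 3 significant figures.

142 mA

X_L = ωL = 19400 Ω
X_C = 1/(ωC) = 14800 Ω
Branch 1: Z₁ = R = 460 Ω
Branch 2 (series LC): Z₂ = j(X_L − X_C) = j4520 Ω
Parallel: Z = Z₁Z₂/(Z₁+Z₂), |Z| = 458 Ω, ∠Z = 5.80°
I = V/|Z| = 65/458 = 142 mA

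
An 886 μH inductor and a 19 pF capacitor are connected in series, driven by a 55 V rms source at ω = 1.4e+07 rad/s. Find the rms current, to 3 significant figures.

6.36 mA

X_L = ωL = 12400 Ω
X_C = 1/(ωC) = 3760 Ω
Net reactance X = X_L − X_C = 8640 Ω
Z = j8640 Ω
|Z| = √(0² + 8640²) = 8640 Ω
I = V/|Z| = 55/8640 = 6.36 mA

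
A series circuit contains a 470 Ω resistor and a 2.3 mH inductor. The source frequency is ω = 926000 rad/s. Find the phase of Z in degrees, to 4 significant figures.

X_L = ωL = 2130 Ω
Z = 470.0 + j2130 Ω
|Z| = √(470.0² + 2130²) = 2181 Ω
∠Z = arctan(2130/470.0) = 77.56°

77.56°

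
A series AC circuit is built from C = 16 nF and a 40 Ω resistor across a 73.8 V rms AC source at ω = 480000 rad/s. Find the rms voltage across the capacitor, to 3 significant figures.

70.5 V

X_C = 1/(ωC) = 130 Ω
Z = 40.0 − j130 Ω
|Z| = √(40.0² + 130²) = 136 Ω
I = V/|Z| = 542 mA
V_C = I·|Z_C| = 0.542 × 130 = 70.5 V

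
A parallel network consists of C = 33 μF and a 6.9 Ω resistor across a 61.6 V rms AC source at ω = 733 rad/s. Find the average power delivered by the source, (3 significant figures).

550 W

X_C = 1/(ωC) = 41.3 Ω
Parallel: admittances add. Y = 1/R + jωC
Y = (0.145 + j0.0242) S
|Y| = 0.147 S → |Z| = 1/|Y| = 6.81 Ω, ∠Z = −∠Y = -9.48°
I = V/|Z| = 9.05 A
P = VI cos φ = 61.6 × 9.05 × cos(-9.48°) = 550 W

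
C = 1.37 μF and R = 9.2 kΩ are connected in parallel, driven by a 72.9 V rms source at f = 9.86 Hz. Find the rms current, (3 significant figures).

ω = 2πf = 61.95 rad/s
X_C = 1/(ωC) = 11800 Ω
Parallel: admittances add. Y = 1/R + jωC
Y = (0.000109 + j8.49e-05) S
|Y| = 0.000138 S → |Z| = 1/|Y| = 7250 Ω, ∠Z = −∠Y = -38.0°
I = V/|Z| = 72.9/7250 = 10.1 mA

10.1 mA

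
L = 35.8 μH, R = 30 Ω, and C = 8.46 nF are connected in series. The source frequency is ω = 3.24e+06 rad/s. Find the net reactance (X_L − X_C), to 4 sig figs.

79.51 Ω

X_L = ωL = 116.0 Ω
X_C = 1/(ωC) = 36.48 Ω
X = 116.0 − 36.48 = 79.51 Ω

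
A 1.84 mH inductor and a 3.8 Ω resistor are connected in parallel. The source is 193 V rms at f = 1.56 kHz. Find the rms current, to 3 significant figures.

ω = 2πf = 9802 rad/s
X_L = ωL = 18.0 Ω
Parallel: admittances add. Y = 1/R + 1/(jωL)
Y = (0.263 − j0.0554) S
|Y| = 0.269 S → |Z| = 1/|Y| = 3.72 Ω, ∠Z = −∠Y = 11.9°
I = V/|Z| = 193/3.72 = 51.9 A

51.9 A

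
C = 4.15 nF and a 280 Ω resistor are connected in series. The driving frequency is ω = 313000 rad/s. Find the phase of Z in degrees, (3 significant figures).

X_C = 1/(ωC) = 770 Ω
Z = 280 − j770 Ω
|Z| = √(280² + 770²) = 819 Ω
∠Z = arctan(-770/280) = -70.0°

-70.0°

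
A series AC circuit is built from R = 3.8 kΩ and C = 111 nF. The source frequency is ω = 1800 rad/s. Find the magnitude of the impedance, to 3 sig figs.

6280 Ω

X_C = 1/(ωC) = 5010 Ω
Z = 3800 − j5010 Ω
|Z| = √(3800² + 5010²) = 6280 Ω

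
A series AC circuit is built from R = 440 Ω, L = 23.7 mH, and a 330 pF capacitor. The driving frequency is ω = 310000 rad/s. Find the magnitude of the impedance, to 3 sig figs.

2470 Ω

X_L = ωL = 7350 Ω
X_C = 1/(ωC) = 9780 Ω
Net reactance X = X_L − X_C = -2430 Ω
Z = 440 − j2430 Ω
|Z| = √(440² + 2430²) = 2470 Ω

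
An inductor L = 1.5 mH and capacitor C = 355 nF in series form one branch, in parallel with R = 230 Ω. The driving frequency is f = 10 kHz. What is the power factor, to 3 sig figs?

ω = 2πf = 62830 rad/s
X_L = ωL = 94.2 Ω
X_C = 1/(ωC) = 44.8 Ω
Branch 1: Z₁ = R = 230 Ω
Branch 2 (series LC): Z₂ = j(X_L − X_C) = j49.4 Ω
Parallel: Z = Z₁Z₂/(Z₁+Z₂), |Z| = 48.3 Ω, ∠Z = 77.9°
cos φ = cos(77.9°) = 0.210

0.210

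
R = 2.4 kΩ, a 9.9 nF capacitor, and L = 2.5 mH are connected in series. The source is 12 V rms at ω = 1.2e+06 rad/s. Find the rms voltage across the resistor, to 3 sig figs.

7.63 V

X_L = ωL = 3000 Ω
X_C = 1/(ωC) = 84.2 Ω
Net reactance X = X_L − X_C = 2920 Ω
Z = 2400 + j2920 Ω
|Z| = √(2400² + 2920²) = 3780 Ω
I = V/|Z| = 3.18 mA
V_R = I·|Z_R| = 0.00318 × 2400 = 7.63 V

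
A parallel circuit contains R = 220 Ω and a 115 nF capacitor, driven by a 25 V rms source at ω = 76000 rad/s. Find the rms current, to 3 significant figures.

X_C = 1/(ωC) = 114 Ω
Parallel: admittances add. Y = 1/R + jωC
Y = (0.00455 + j0.00874) S
|Y| = 0.00985 S → |Z| = 1/|Y| = 102 Ω, ∠Z = −∠Y = -62.5°
I = V/|Z| = 25/102 = 246 mA

246 mA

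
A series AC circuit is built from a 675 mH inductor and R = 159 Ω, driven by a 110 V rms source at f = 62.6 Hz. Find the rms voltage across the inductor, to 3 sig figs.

94.4 V

ω = 2πf = 393.3 rad/s
X_L = ωL = 265 Ω
Z = 159 + j265 Ω
|Z| = √(159² + 265²) = 309 Ω
I = V/|Z| = 355 mA
V_L = I·|Z_L| = 0.355 × 265 = 94.4 V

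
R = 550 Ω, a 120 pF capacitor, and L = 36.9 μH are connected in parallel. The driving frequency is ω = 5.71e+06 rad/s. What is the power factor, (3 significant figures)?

X_L = ωL = 211 Ω
X_C = 1/(ωC) = 1460 Ω
Parallel: admittances add. Y = 1/R + 1/(jωL) + jωC
Y = (0.00182 − j0.00406) S
|Y| = 0.00445 S → |Z| = 1/|Y| = 225 Ω, ∠Z = −∠Y = 65.9°
cos φ = cos(65.9°) = 0.409

0.409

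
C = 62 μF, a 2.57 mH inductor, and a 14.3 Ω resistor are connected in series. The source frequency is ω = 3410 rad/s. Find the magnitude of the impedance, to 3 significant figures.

X_L = ωL = 8.76 Ω
X_C = 1/(ωC) = 4.73 Ω
Net reactance X = X_L − X_C = 4.03 Ω
Z = 14.3 + j4.03 Ω
|Z| = √(14.3² + 4.03²) = 14.9 Ω

14.9 Ω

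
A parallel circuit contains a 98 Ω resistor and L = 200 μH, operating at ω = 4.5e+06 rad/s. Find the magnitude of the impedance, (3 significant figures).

97.4 Ω

X_L = ωL = 900 Ω
Parallel: admittances add. Y = 1/R + 1/(jωL)
Y = (0.0102 − j0.00111) S
|Y| = 0.0103 S → |Z| = 1/|Y| = 97.4 Ω, ∠Z = −∠Y = 6.21°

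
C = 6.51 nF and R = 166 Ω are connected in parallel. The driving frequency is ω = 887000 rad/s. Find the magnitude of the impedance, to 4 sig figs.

X_C = 1/(ωC) = 173.2 Ω
Parallel: admittances add. Y = 1/R + jωC
Y = (0.006024 + j0.005774) S
|Y| = 0.008345 S → |Z| = 1/|Y| = 119.8 Ω, ∠Z = −∠Y = -43.79°

119.8 Ω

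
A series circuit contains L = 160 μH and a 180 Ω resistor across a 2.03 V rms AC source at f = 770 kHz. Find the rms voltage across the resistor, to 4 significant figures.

0.4598 V

ω = 2πf = 4.838e+06 rad/s
X_L = ωL = 774.1 Ω
Z = 180.0 + j774.1 Ω
|Z| = √(180.0² + 774.1²) = 794.7 Ω
I = V/|Z| = 2.554 mA
V_R = I·|Z_R| = 0.002554 × 180.0 = 0.4598 V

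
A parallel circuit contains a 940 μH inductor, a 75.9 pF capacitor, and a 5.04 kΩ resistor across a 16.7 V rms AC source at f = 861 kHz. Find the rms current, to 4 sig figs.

ω = 2πf = 5.41e+06 rad/s
X_L = ωL = 5085 Ω
X_C = 1/(ωC) = 2435 Ω
Parallel: admittances add. Y = 1/R + 1/(jωL) + jωC
Y = (0.0001984 + j0.0002140) S
|Y| = 0.0002918 S → |Z| = 1/|Y| = 3427 Ω, ∠Z = −∠Y = -47.16°
I = V/|Z| = 16.7/3427 = 4.873 mA

4.873 mA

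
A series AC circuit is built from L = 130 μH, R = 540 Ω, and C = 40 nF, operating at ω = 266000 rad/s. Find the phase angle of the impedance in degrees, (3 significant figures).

X_L = ωL = 34.6 Ω
X_C = 1/(ωC) = 94.0 Ω
Net reactance X = X_L − X_C = -59.4 Ω
Z = 540 − j59.4 Ω
|Z| = √(540² + 59.4²) = 543 Ω
∠Z = arctan(-59.4/540) = -6.28°

-6.28°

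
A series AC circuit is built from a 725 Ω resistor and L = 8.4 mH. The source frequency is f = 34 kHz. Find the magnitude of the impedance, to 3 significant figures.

ω = 2πf = 213600 rad/s
X_L = ωL = 1790 Ω
Z = 725 + j1790 Ω
|Z| = √(725² + 1790²) = 1940 Ω

1940 Ω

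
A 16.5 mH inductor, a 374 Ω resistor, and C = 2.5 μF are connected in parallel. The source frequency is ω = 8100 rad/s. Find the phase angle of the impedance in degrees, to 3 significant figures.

X_L = ωL = 134 Ω
X_C = 1/(ωC) = 49.4 Ω
Parallel: admittances add. Y = 1/R + 1/(jωL) + jωC
Y = (0.00267 + j0.0128) S
|Y| = 0.0130 S → |Z| = 1/|Y| = 76.7 Ω, ∠Z = −∠Y = -78.2°

-78.2°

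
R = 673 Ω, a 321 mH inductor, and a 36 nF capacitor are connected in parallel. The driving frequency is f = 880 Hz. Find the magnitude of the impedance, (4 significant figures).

653.6 Ω

ω = 2πf = 5529 rad/s
X_L = ωL = 1775 Ω
X_C = 1/(ωC) = 5024 Ω
Parallel: admittances add. Y = 1/R + 1/(jωL) + jωC
Y = (0.001486 − j0.0003644) S
|Y| = 0.001530 S → |Z| = 1/|Y| = 653.6 Ω, ∠Z = −∠Y = 13.78°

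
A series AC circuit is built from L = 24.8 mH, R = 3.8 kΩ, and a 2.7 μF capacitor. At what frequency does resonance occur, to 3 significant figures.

615 Hz

ω₀ = 1/√(LC) = 1/√(0.0248 × 2.7e-06) = 3864 rad/s
f₀ = ω₀/(2π) = 615 Hz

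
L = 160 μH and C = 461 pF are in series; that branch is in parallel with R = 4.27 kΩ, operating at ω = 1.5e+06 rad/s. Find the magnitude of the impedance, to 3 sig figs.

X_L = ωL = 240 Ω
X_C = 1/(ωC) = 1450 Ω
Branch 1: Z₁ = R = 4270 Ω
Branch 2 (series LC): Z₂ = j(X_L − X_C) = −j1210 Ω
Parallel: Z = Z₁Z₂/(Z₁+Z₂), |Z| = 1160 Ω, ∠Z = -74.2°

1160 Ω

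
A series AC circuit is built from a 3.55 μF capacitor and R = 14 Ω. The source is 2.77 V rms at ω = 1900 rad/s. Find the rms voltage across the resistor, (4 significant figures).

X_C = 1/(ωC) = 148.3 Ω
Z = 14.00 − j148.3 Ω
|Z| = √(14.00² + 148.3²) = 148.9 Ω
I = V/|Z| = 18.60 mA
V_R = I·|Z_R| = 0.01860 × 14.00 = 0.2604 V

0.2604 V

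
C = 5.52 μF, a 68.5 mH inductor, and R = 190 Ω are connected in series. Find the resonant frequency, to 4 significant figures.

258.8 Hz

ω₀ = 1/√(LC) = 1/√(0.0685 × 5.52e-06) = 1626 rad/s
f₀ = ω₀/(2π) = 258.8 Hz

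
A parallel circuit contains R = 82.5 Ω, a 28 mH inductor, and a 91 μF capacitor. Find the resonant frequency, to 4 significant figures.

ω₀ = 1/√(LC) = 1/√(0.028 × 9.1e-05) = 626.5 rad/s
f₀ = ω₀/(2π) = 99.71 Hz

99.71 Hz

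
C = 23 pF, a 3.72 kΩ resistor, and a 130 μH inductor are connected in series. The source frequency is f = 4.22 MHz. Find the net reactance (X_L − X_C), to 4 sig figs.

ω = 2πf = 2.652e+07 rad/s
X_L = ωL = 3447 Ω
X_C = 1/(ωC) = 1640 Ω
X = 3447 − 1640 = 1807 Ω

1807 Ω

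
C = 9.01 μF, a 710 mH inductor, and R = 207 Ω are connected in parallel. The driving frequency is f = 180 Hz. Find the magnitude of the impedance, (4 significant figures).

ω = 2πf = 1131 rad/s
X_L = ωL = 803.0 Ω
X_C = 1/(ωC) = 98.13 Ω
Parallel: admittances add. Y = 1/R + 1/(jωL) + jωC
Y = (0.004831 + j0.008945) S
|Y| = 0.01017 S → |Z| = 1/|Y| = 98.37 Ω, ∠Z = −∠Y = -61.63°

98.37 Ω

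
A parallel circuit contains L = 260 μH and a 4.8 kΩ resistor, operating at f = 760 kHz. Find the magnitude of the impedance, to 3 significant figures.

1200 Ω

ω = 2πf = 4.775e+06 rad/s
X_L = ωL = 1240 Ω
Parallel: admittances add. Y = 1/R + 1/(jωL)
Y = (0.000208 − j0.000805) S
|Y| = 0.000832 S → |Z| = 1/|Y| = 1200 Ω, ∠Z = −∠Y = 75.5°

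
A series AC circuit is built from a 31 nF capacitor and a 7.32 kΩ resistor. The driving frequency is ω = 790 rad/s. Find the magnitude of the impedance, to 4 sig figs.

41480 Ω

X_C = 1/(ωC) = 40830 Ω
Z = 7320 − j40830 Ω
|Z| = √(7320² + 40830²) = 41480 Ω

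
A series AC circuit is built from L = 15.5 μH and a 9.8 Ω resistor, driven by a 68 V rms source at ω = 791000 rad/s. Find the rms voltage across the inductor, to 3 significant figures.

53.1 V

X_L = ωL = 12.3 Ω
Z = 9.80 + j12.3 Ω
|Z| = √(9.80² + 12.3²) = 15.7 Ω
I = V/|Z| = 4.33 A
V_L = I·|Z_L| = 4.33 × 12.3 = 53.1 V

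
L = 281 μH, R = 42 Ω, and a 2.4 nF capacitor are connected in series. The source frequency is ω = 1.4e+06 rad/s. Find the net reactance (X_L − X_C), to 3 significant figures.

X_L = ωL = 393 Ω
X_C = 1/(ωC) = 298 Ω
X = 393 − 298 = 95.8 Ω

95.8 Ω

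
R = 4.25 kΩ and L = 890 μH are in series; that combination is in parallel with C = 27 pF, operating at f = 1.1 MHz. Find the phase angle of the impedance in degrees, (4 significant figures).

ω = 2πf = 6.912e+06 rad/s
X_L = ωL = 6151 Ω
X_C = 1/(ωC) = 5359 Ω
Branch 1 (R+jX_L): Z₁ = 4250 + j6151 Ω, |Z₁| = 7477 Ω
Branch 2 (−jX_C): Z₂ = −j5359 Ω
Parallel: Z = Z₁Z₂/(Z₁+Z₂), |Z| = 9267 Ω, ∠Z = -45.20°

-45.20°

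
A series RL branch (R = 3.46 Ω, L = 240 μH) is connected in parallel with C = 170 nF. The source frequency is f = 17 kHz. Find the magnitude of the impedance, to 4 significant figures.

48.07 Ω

ω = 2πf = 106800 rad/s
X_L = ωL = 25.64 Ω
X_C = 1/(ωC) = 55.07 Ω
Branch 1 (R+jX_L): Z₁ = 3.460 + j25.64 Ω, |Z₁| = 25.87 Ω
Branch 2 (−jX_C): Z₂ = −j55.07 Ω
Parallel: Z = Z₁Z₂/(Z₁+Z₂), |Z| = 48.07 Ω, ∠Z = 75.61°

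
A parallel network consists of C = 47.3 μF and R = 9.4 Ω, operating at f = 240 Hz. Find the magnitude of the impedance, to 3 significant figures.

7.81 Ω

ω = 2πf = 1508 rad/s
X_C = 1/(ωC) = 14.0 Ω
Parallel: admittances add. Y = 1/R + jωC
Y = (0.106 + j0.0713) S
|Y| = 0.128 S → |Z| = 1/|Y| = 7.81 Ω, ∠Z = −∠Y = -33.8°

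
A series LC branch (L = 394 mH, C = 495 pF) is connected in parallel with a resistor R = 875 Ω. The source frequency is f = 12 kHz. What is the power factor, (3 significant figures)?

ω = 2πf = 75400 rad/s
X_L = ωL = 29700 Ω
X_C = 1/(ωC) = 26800 Ω
Branch 1: Z₁ = R = 875 Ω
Branch 2 (series LC): Z₂ = j(X_L − X_C) = j2910 Ω
Parallel: Z = Z₁Z₂/(Z₁+Z₂), |Z| = 838 Ω, ∠Z = 16.7°
cos φ = cos(16.7°) = 0.958

0.958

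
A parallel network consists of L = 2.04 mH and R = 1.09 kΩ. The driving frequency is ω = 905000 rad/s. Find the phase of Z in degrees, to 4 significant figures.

X_L = ωL = 1846 Ω
Parallel: admittances add. Y = 1/R + 1/(jωL)
Y = (0.0009174 − j0.0005417) S
|Y| = 0.001065 S → |Z| = 1/|Y| = 938.6 Ω, ∠Z = −∠Y = 30.56°

30.56°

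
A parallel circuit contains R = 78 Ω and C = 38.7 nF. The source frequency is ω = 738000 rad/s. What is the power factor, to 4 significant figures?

0.4095

X_C = 1/(ωC) = 35.01 Ω
Parallel: admittances add. Y = 1/R + jωC
Y = (0.01282 + j0.02856) S
|Y| = 0.03131 S → |Z| = 1/|Y| = 31.94 Ω, ∠Z = −∠Y = -65.83°
cos φ = cos(-65.83°) = 0.4095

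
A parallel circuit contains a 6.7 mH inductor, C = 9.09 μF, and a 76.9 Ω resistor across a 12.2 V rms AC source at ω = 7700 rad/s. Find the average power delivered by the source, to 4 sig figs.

X_L = ωL = 51.59 Ω
X_C = 1/(ωC) = 14.29 Ω
Parallel: admittances add. Y = 1/R + 1/(jωL) + jωC
Y = (0.01300 + j0.05061) S
|Y| = 0.05225 S → |Z| = 1/|Y| = 19.14 Ω, ∠Z = −∠Y = -75.59°
I = V/|Z| = 637.5 mA
P = VI cos φ = 12.2 × 0.6375 × cos(-75.59°) = 1.936 W

1.936 W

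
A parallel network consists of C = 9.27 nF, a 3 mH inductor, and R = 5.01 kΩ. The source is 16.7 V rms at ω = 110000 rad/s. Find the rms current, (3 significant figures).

33.7 mA

X_L = ωL = 330 Ω
X_C = 1/(ωC) = 981 Ω
Parallel: admittances add. Y = 1/R + 1/(jωL) + jωC
Y = (0.000200 − j0.00201) S
|Y| = 0.00202 S → |Z| = 1/|Y| = 495 Ω, ∠Z = −∠Y = 84.3°
I = V/|Z| = 16.7/495 = 33.7 mA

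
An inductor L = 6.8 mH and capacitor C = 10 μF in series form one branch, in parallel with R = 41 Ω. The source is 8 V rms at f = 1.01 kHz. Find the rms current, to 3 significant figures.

ω = 2πf = 6346 rad/s
X_L = ωL = 43.2 Ω
X_C = 1/(ωC) = 15.8 Ω
Branch 1: Z₁ = R = 41.0 Ω
Branch 2 (series LC): Z₂ = j(X_L − X_C) = j27.4 Ω
Parallel: Z = Z₁Z₂/(Z₁+Z₂), |Z| = 22.8 Ω, ∠Z = 56.3°
I = V/|Z| = 8/22.8 = 351 mA

351 mA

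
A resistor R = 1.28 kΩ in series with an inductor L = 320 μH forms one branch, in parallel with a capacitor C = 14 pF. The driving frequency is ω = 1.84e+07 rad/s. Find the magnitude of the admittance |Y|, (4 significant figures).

101.7 μS

X_L = ωL = 5888 Ω
X_C = 1/(ωC) = 3882 Ω
Branch 1 (R+jX_L): Z₁ = 1280 + j5888 Ω, |Z₁| = 6026 Ω
Branch 2 (−jX_C): Z₂ = −j3882 Ω
Parallel: Z = Z₁Z₂/(Z₁+Z₂), |Z| = 9830 Ω, ∠Z = -69.72°
|Y| = 1/|Z| = 101.7 μS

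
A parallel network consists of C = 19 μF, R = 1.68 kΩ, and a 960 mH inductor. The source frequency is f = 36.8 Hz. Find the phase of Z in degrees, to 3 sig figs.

ω = 2πf = 231.2 rad/s
X_L = ωL = 222 Ω
X_C = 1/(ωC) = 228 Ω
Parallel: admittances add. Y = 1/R + 1/(jωL) + jωC
Y = (0.000595 − j0.000112) S
|Y| = 0.000606 S → |Z| = 1/|Y| = 1650 Ω, ∠Z = −∠Y = 10.6°

10.6°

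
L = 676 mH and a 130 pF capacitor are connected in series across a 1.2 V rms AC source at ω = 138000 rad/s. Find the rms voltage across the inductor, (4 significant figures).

X_L = ωL = 93290 Ω
X_C = 1/(ωC) = 55740 Ω
Net reactance X = X_L − X_C = 37550 Ω
Z = j37550 Ω
|Z| = √(0² + 37550²) = 37550 Ω
I = V/|Z| = 31.96 μA
V_L = I·|Z_L| = 3.196e-05 × 93290 = 2.982 V

2.982 V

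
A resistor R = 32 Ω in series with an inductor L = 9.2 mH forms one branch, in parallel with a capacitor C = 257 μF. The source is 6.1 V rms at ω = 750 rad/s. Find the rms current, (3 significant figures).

X_L = ωL = 6.90 Ω
X_C = 1/(ωC) = 5.19 Ω
Branch 1 (R+jX_L): Z₁ = 32.0 + j6.90 Ω, |Z₁| = 32.7 Ω
Branch 2 (−jX_C): Z₂ = −j5.19 Ω
Parallel: Z = Z₁Z₂/(Z₁+Z₂), |Z| = 5.30 Ω, ∠Z = -80.9°
I = V/|Z| = 6.1/5.30 = 1.15 A

1.15 A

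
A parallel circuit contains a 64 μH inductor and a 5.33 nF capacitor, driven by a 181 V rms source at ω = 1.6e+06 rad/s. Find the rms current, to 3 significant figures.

X_L = ωL = 102 Ω
X_C = 1/(ωC) = 117 Ω
Parallel: admittances add. Y = 1/(jωL) + jωC
Y = (0 − j0.00124) S
|Y| = 0.00124 S → |Z| = 1/|Y| = 808 Ω, ∠Z = −∠Y = 90.0°
I = V/|Z| = 181/808 = 224 mA

224 mA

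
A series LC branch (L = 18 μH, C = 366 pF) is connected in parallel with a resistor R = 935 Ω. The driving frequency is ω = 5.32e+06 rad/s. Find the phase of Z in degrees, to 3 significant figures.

-65.9°

X_L = ωL = 95.8 Ω
X_C = 1/(ωC) = 514 Ω
Branch 1: Z₁ = R = 935 Ω
Branch 2 (series LC): Z₂ = j(X_L − X_C) = −j418 Ω
Parallel: Z = Z₁Z₂/(Z₁+Z₂), |Z| = 381 Ω, ∠Z = -65.9°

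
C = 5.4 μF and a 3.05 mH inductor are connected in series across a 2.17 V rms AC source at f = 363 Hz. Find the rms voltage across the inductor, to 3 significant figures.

0.203 V

ω = 2πf = 2281 rad/s
X_L = ωL = 6.96 Ω
X_C = 1/(ωC) = 81.2 Ω
Net reactance X = X_L − X_C = -74.2 Ω
Z = − j74.2 Ω
|Z| = √(0² + 74.2²) = 74.2 Ω
I = V/|Z| = 29.2 mA
V_L = I·|Z_L| = 0.0292 × 6.96 = 0.203 V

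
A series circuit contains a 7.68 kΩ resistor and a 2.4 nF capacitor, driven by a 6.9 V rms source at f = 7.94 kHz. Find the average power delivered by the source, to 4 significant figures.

2.840 mW

ω = 2πf = 49890 rad/s
X_C = 1/(ωC) = 8352 Ω
Z = 7680 − j8352 Ω
|Z| = √(7680² + 8352²) = 11350 Ω
∠Z = arctan(-8352/7680) = -47.40°
I = V/|Z| = 608.1 μA
P = VI cos φ = 6.9 × 0.0006081 × cos(-47.40°) = 2.840 mW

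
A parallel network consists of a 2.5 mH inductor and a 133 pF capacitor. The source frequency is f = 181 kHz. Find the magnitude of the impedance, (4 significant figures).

ω = 2πf = 1.137e+06 rad/s
X_L = ωL = 2843 Ω
X_C = 1/(ωC) = 6611 Ω
Parallel: admittances add. Y = 1/(jωL) + jωC
Y = (0 − j0.0002005) S
|Y| = 0.0002005 S → |Z| = 1/|Y| = 4988 Ω, ∠Z = −∠Y = 90.00°

4988 Ω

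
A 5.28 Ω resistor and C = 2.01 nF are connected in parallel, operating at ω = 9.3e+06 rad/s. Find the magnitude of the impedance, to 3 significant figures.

X_C = 1/(ωC) = 53.5 Ω
Parallel: admittances add. Y = 1/R + jωC
Y = (0.189 + j0.0187) S
|Y| = 0.190 S → |Z| = 1/|Y| = 5.25 Ω, ∠Z = −∠Y = -5.64°

5.25 Ω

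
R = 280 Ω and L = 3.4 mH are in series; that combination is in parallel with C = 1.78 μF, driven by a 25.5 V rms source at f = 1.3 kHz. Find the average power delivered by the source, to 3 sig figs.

2.30 W

ω = 2πf = 8168 rad/s
X_L = ωL = 27.8 Ω
X_C = 1/(ωC) = 68.8 Ω
Branch 1 (R+jX_L): Z₁ = 280 + j27.8 Ω, |Z₁| = 281 Ω
Branch 2 (−jX_C): Z₂ = −j68.8 Ω
Parallel: Z = Z₁Z₂/(Z₁+Z₂), |Z| = 68.4 Ω, ∠Z = -76.0°
I = V/|Z| = 373 mA
P = VI cos φ = 25.5 × 0.373 × cos(-76.0°) = 2.30 W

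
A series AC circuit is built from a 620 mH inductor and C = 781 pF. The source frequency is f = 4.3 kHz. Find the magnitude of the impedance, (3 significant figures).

ω = 2πf = 27020 rad/s
X_L = ωL = 16800 Ω
X_C = 1/(ωC) = 47400 Ω
Net reactance X = X_L − X_C = -30600 Ω
Z = − j30600 Ω
|Z| = √(0² + 30600²) = 30600 Ω

30600 Ω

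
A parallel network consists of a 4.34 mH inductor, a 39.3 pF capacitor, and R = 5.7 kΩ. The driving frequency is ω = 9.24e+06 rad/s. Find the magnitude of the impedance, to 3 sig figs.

2620 Ω

X_L = ωL = 40100 Ω
X_C = 1/(ωC) = 2750 Ω
Parallel: admittances add. Y = 1/R + 1/(jωL) + jωC
Y = (0.000175 + j0.000338) S
|Y| = 0.000381 S → |Z| = 1/|Y| = 2620 Ω, ∠Z = −∠Y = -62.6°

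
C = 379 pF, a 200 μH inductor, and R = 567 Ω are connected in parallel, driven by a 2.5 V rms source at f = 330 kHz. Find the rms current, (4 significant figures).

ω = 2πf = 2.073e+06 rad/s
X_L = ωL = 414.7 Ω
X_C = 1/(ωC) = 1273 Ω
Parallel: admittances add. Y = 1/R + 1/(jωL) + jωC
Y = (0.001764 − j0.001626) S
|Y| = 0.002399 S → |Z| = 1/|Y| = 416.9 Ω, ∠Z = −∠Y = 42.67°
I = V/|Z| = 2.5/416.9 = 5.996 mA

5.996 mA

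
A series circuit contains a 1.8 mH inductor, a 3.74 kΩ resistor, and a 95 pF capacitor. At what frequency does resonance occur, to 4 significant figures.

ω₀ = 1/√(LC) = 1/√(0.0018 × 9.5e-11) = 2.418e+06 rad/s
f₀ = ω₀/(2π) = 384.9 kHz

384.9 kHz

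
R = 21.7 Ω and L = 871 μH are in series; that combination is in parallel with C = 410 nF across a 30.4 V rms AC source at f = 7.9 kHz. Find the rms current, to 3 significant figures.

ω = 2πf = 49640 rad/s
X_L = ωL = 43.2 Ω
X_C = 1/(ωC) = 49.1 Ω
Branch 1 (R+jX_L): Z₁ = 21.7 + j43.2 Ω, |Z₁| = 48.4 Ω
Branch 2 (−jX_C): Z₂ = −j49.1 Ω
Parallel: Z = Z₁Z₂/(Z₁+Z₂), |Z| = 106 Ω, ∠Z = -11.4°
I = V/|Z| = 30.4/106 = 288 mA

288 mA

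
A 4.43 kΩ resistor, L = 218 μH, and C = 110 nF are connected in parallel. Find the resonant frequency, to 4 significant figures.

32.50 kHz

ω₀ = 1/√(LC) = 1/√(0.000218 × 1.1e-07) = 204200 rad/s
f₀ = ω₀/(2π) = 32.50 kHz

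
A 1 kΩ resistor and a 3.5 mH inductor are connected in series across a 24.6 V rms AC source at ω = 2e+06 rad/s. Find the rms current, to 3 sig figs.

3.48 mA

X_L = ωL = 7000 Ω
Z = 1000 + j7000 Ω
|Z| = √(1000² + 7000²) = 7070 Ω
I = V/|Z| = 24.6/7070 = 3.48 mA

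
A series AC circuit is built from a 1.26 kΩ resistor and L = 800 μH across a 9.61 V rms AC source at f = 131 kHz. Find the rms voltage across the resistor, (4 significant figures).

8.517 V

ω = 2πf = 823100 rad/s
X_L = ωL = 658.5 Ω
Z = 1260 + j658.5 Ω
|Z| = √(1260² + 658.5²) = 1422 Ω
I = V/|Z| = 6.760 mA
V_R = I·|Z_R| = 0.006760 × 1260 = 8.517 V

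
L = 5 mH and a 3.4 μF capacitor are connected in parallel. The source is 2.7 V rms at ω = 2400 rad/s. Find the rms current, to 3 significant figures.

X_L = ωL = 12.0 Ω
X_C = 1/(ωC) = 123 Ω
Parallel: admittances add. Y = 1/(jωL) + jωC
Y = (0 − j0.0752) S
|Y| = 0.0752 S → |Z| = 1/|Y| = 13.3 Ω, ∠Z = −∠Y = 90.0°
I = V/|Z| = 2.7/13.3 = 203 mA

203 mA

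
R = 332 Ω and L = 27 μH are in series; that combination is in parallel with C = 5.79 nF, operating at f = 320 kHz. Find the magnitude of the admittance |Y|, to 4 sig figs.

ω = 2πf = 2.011e+06 rad/s
X_L = ωL = 54.29 Ω
X_C = 1/(ωC) = 85.90 Ω
Branch 1 (R+jX_L): Z₁ = 332.0 + j54.29 Ω, |Z₁| = 336.4 Ω
Branch 2 (−jX_C): Z₂ = −j85.90 Ω
Parallel: Z = Z₁Z₂/(Z₁+Z₂), |Z| = 86.65 Ω, ∠Z = -75.27°
|Y| = 1/|Z| = 11.54 mS

11.54 mS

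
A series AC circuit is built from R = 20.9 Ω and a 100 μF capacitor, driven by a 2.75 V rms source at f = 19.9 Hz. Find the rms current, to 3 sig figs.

ω = 2πf = 125.0 rad/s
X_C = 1/(ωC) = 80.0 Ω
Z = 20.9 − j80.0 Ω
|Z| = √(20.9² + 80.0²) = 82.7 Ω
I = V/|Z| = 2.75/82.7 = 33.3 mA

33.3 mA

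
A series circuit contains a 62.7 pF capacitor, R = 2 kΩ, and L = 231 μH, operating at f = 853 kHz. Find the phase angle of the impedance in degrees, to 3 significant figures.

ω = 2πf = 5.36e+06 rad/s
X_L = ωL = 1240 Ω
X_C = 1/(ωC) = 2980 Ω
Net reactance X = X_L − X_C = -1740 Ω
Z = 2000 − j1740 Ω
|Z| = √(2000² + 1740²) = 2650 Ω
∠Z = arctan(-1740/2000) = -41.0°

-41.0°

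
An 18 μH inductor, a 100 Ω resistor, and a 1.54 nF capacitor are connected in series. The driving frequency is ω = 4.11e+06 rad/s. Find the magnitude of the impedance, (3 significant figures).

X_L = ωL = 74.0 Ω
X_C = 1/(ωC) = 158 Ω
Net reactance X = X_L − X_C = -84.0 Ω
Z = 100 − j84.0 Ω
|Z| = √(100² + 84.0²) = 131 Ω

131 Ω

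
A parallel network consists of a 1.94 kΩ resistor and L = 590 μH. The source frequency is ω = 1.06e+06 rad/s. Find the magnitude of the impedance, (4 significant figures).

X_L = ωL = 625.4 Ω
Parallel: admittances add. Y = 1/R + 1/(jωL)
Y = (0.0005155 − j0.001599) S
|Y| = 0.001680 S → |Z| = 1/|Y| = 595.2 Ω, ∠Z = −∠Y = 72.13°

595.2 Ω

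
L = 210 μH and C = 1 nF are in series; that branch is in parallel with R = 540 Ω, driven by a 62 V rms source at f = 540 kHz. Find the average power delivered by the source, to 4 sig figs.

7.119 W

ω = 2πf = 3.393e+06 rad/s
X_L = ωL = 712.5 Ω
X_C = 1/(ωC) = 294.7 Ω
Branch 1: Z₁ = R = 540.0 Ω
Branch 2 (series LC): Z₂ = j(X_L − X_C) = j417.8 Ω
Parallel: Z = Z₁Z₂/(Z₁+Z₂), |Z| = 330.4 Ω, ∠Z = 52.27°
I = V/|Z| = 187.6 mA
P = VI cos φ = 62 × 0.1876 × cos(52.27°) = 7.119 W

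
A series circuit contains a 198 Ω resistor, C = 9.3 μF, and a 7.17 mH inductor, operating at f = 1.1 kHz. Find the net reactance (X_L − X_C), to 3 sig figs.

34.0 Ω

ω = 2πf = 6912 rad/s
X_L = ωL = 49.6 Ω
X_C = 1/(ωC) = 15.6 Ω
X = 49.6 − 15.6 = 34.0 Ω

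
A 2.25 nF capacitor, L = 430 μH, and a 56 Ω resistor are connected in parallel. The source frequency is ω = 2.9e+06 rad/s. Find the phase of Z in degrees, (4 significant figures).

-17.77°

X_L = ωL = 1247 Ω
X_C = 1/(ωC) = 153.3 Ω
Parallel: admittances add. Y = 1/R + 1/(jωL) + jωC
Y = (0.01786 + j0.005723) S
|Y| = 0.01875 S → |Z| = 1/|Y| = 53.33 Ω, ∠Z = −∠Y = -17.77°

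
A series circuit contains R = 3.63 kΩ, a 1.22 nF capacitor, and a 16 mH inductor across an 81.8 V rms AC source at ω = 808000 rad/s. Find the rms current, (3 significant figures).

X_L = ωL = 12900 Ω
X_C = 1/(ωC) = 1010 Ω
Net reactance X = X_L − X_C = 11900 Ω
Z = 3630 + j11900 Ω
|Z| = √(3630² + 11900²) = 12500 Ω
I = V/|Z| = 81.8/12500 = 6.57 mA

6.57 mA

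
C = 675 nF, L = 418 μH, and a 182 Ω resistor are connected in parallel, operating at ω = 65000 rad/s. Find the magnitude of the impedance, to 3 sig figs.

X_L = ωL = 27.2 Ω
X_C = 1/(ωC) = 22.8 Ω
Parallel: admittances add. Y = 1/R + 1/(jωL) + jωC
Y = (0.00549 + j0.00707) S
|Y| = 0.00895 S → |Z| = 1/|Y| = 112 Ω, ∠Z = −∠Y = -52.1°

112 Ω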